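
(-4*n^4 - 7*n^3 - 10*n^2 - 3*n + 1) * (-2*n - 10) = 8*n^5 + 54*n^4 + 90*n^3 + 106*n^2 + 28*n - 10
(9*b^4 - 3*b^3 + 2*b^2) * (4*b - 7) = 36*b^5 - 75*b^4 + 29*b^3 - 14*b^2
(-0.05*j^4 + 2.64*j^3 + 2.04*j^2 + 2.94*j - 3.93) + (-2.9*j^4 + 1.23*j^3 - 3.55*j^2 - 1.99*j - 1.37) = -2.95*j^4 + 3.87*j^3 - 1.51*j^2 + 0.95*j - 5.3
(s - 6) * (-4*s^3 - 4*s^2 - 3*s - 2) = -4*s^4 + 20*s^3 + 21*s^2 + 16*s + 12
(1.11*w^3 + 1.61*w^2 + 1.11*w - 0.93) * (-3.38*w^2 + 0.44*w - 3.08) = -3.7518*w^5 - 4.9534*w^4 - 6.4622*w^3 - 1.327*w^2 - 3.828*w + 2.8644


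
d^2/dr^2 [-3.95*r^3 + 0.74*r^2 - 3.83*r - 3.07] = 1.48 - 23.7*r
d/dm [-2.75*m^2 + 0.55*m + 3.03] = 0.55 - 5.5*m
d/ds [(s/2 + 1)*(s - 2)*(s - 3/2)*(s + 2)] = 2*s^3 + 3*s^2/4 - 7*s - 1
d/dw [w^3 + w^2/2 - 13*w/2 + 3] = 3*w^2 + w - 13/2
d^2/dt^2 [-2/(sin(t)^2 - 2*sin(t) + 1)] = 4*(2*sin(t) + 3)/(sin(t) - 1)^3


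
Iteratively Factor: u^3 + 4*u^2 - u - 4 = (u - 1)*(u^2 + 5*u + 4) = (u - 1)*(u + 4)*(u + 1)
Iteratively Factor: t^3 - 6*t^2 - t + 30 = (t + 2)*(t^2 - 8*t + 15) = (t - 5)*(t + 2)*(t - 3)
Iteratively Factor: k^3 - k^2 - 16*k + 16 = (k - 1)*(k^2 - 16) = (k - 4)*(k - 1)*(k + 4)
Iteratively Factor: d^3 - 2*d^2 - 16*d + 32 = (d - 4)*(d^2 + 2*d - 8) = (d - 4)*(d + 4)*(d - 2)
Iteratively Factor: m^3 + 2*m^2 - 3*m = (m - 1)*(m^2 + 3*m) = (m - 1)*(m + 3)*(m)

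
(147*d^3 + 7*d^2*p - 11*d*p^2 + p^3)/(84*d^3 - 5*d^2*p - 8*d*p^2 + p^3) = (-7*d + p)/(-4*d + p)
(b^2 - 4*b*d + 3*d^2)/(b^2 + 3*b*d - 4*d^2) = (b - 3*d)/(b + 4*d)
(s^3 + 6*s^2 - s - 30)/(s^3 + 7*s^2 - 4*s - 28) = (s^2 + 8*s + 15)/(s^2 + 9*s + 14)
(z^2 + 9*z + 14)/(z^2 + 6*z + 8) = (z + 7)/(z + 4)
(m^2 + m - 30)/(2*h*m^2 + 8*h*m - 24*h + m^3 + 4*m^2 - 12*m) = (m - 5)/(2*h*m - 4*h + m^2 - 2*m)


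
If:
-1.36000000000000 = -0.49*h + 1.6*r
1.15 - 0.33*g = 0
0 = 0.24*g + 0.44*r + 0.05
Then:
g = 3.48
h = -3.80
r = -2.01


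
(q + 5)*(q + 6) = q^2 + 11*q + 30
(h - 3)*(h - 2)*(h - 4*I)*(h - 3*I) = h^4 - 5*h^3 - 7*I*h^3 - 6*h^2 + 35*I*h^2 + 60*h - 42*I*h - 72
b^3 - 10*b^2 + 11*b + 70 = (b - 7)*(b - 5)*(b + 2)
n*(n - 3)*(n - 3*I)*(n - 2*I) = n^4 - 3*n^3 - 5*I*n^3 - 6*n^2 + 15*I*n^2 + 18*n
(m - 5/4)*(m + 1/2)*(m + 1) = m^3 + m^2/4 - 11*m/8 - 5/8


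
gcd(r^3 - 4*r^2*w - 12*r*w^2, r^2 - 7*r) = r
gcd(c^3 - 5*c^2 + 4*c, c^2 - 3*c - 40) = 1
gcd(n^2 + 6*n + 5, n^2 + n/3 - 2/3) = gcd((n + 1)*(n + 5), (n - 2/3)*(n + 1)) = n + 1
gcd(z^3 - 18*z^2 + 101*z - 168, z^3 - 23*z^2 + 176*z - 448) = z^2 - 15*z + 56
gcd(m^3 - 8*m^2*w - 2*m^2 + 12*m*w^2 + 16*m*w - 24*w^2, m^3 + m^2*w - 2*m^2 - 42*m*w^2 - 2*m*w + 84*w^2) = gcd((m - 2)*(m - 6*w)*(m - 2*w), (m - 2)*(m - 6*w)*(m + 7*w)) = -m^2 + 6*m*w + 2*m - 12*w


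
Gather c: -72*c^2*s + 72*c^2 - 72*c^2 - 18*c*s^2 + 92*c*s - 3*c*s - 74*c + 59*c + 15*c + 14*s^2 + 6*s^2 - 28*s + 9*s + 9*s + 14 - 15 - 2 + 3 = -72*c^2*s + c*(-18*s^2 + 89*s) + 20*s^2 - 10*s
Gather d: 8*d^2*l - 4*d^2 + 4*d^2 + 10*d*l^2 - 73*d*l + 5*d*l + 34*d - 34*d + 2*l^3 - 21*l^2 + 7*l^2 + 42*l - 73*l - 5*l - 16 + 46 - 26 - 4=8*d^2*l + d*(10*l^2 - 68*l) + 2*l^3 - 14*l^2 - 36*l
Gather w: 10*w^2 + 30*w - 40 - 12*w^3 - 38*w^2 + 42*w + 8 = -12*w^3 - 28*w^2 + 72*w - 32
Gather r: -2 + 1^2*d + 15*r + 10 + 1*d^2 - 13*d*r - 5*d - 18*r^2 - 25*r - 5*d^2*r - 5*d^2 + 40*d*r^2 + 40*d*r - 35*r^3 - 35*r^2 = -4*d^2 - 4*d - 35*r^3 + r^2*(40*d - 53) + r*(-5*d^2 + 27*d - 10) + 8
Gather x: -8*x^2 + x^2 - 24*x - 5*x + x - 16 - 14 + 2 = -7*x^2 - 28*x - 28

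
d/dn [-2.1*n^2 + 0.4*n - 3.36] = 0.4 - 4.2*n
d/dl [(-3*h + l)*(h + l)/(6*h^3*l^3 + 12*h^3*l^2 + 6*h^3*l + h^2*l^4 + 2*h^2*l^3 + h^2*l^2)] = 2*(l*(-h + l)*(6*h*l^2 + 12*h*l + 6*h + l^3 + 2*l^2 + l) + (h + l)*(3*h - l)*(9*h*l^2 + 12*h*l + 3*h + 2*l^3 + 3*l^2 + l))/(h^2*l^2*(6*h*l^2 + 12*h*l + 6*h + l^3 + 2*l^2 + l)^2)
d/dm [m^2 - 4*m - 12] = 2*m - 4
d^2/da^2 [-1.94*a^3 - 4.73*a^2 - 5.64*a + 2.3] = -11.64*a - 9.46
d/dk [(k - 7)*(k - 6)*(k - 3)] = 3*k^2 - 32*k + 81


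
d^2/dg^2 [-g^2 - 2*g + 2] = -2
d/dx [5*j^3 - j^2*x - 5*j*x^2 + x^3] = -j^2 - 10*j*x + 3*x^2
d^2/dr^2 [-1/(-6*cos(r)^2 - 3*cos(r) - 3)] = (-16*sin(r)^4 + sin(r)^2 + 17*cos(r)/2 - 3*cos(3*r)/2 + 13)/(3*(-2*sin(r)^2 + cos(r) + 3)^3)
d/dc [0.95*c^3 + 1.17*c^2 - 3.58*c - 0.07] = 2.85*c^2 + 2.34*c - 3.58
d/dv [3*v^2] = 6*v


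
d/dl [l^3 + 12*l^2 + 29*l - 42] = 3*l^2 + 24*l + 29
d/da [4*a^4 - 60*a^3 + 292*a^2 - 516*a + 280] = 16*a^3 - 180*a^2 + 584*a - 516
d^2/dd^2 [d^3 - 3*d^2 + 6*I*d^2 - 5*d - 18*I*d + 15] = 6*d - 6 + 12*I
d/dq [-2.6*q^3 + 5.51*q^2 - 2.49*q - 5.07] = -7.8*q^2 + 11.02*q - 2.49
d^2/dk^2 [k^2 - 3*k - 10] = 2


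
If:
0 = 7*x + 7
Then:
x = -1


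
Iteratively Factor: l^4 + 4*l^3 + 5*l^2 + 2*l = (l + 1)*(l^3 + 3*l^2 + 2*l) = (l + 1)^2*(l^2 + 2*l) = l*(l + 1)^2*(l + 2)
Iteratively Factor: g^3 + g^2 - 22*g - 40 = (g - 5)*(g^2 + 6*g + 8) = (g - 5)*(g + 2)*(g + 4)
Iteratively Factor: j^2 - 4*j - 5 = (j - 5)*(j + 1)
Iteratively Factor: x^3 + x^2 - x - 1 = (x + 1)*(x^2 - 1) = (x - 1)*(x + 1)*(x + 1)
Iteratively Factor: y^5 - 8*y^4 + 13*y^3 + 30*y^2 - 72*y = (y - 3)*(y^4 - 5*y^3 - 2*y^2 + 24*y) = (y - 3)^2*(y^3 - 2*y^2 - 8*y) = (y - 3)^2*(y + 2)*(y^2 - 4*y) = y*(y - 3)^2*(y + 2)*(y - 4)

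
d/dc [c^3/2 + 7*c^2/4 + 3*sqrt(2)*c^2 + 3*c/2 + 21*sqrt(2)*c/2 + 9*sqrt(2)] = 3*c^2/2 + 7*c/2 + 6*sqrt(2)*c + 3/2 + 21*sqrt(2)/2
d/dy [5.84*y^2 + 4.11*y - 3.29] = 11.68*y + 4.11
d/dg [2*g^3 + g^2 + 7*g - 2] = 6*g^2 + 2*g + 7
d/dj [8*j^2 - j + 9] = 16*j - 1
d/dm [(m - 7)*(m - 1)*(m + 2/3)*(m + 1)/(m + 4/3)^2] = 3*(18*m^4 - 9*m^3 - 228*m^2 - 193*m - 8)/(27*m^3 + 108*m^2 + 144*m + 64)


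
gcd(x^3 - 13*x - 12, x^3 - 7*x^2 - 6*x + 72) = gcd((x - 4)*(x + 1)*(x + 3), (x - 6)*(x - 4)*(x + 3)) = x^2 - x - 12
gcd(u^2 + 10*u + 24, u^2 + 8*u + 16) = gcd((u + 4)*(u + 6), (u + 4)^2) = u + 4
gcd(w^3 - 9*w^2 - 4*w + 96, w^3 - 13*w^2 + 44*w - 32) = w^2 - 12*w + 32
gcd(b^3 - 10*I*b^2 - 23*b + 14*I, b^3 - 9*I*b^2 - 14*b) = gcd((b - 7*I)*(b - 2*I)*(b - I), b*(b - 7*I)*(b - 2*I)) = b^2 - 9*I*b - 14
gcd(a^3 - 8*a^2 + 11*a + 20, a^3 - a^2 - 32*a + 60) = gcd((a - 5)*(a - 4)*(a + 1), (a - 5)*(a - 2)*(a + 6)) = a - 5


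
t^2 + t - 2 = (t - 1)*(t + 2)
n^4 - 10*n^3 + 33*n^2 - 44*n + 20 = (n - 5)*(n - 2)^2*(n - 1)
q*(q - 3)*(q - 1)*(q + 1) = q^4 - 3*q^3 - q^2 + 3*q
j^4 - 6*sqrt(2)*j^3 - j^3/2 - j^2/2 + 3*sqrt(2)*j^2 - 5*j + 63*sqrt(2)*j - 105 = (j - 7/2)*(j + 3)*(j - 5*sqrt(2))*(j - sqrt(2))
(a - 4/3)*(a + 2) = a^2 + 2*a/3 - 8/3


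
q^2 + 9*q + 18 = (q + 3)*(q + 6)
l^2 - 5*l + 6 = (l - 3)*(l - 2)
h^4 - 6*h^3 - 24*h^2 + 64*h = h*(h - 8)*(h - 2)*(h + 4)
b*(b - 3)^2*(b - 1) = b^4 - 7*b^3 + 15*b^2 - 9*b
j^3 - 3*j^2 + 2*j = j*(j - 2)*(j - 1)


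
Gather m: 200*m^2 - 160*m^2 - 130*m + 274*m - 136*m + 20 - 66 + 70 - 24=40*m^2 + 8*m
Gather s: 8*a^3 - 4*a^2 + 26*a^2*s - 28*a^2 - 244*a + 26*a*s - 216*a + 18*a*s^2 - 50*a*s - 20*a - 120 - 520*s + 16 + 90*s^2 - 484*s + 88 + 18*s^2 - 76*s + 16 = 8*a^3 - 32*a^2 - 480*a + s^2*(18*a + 108) + s*(26*a^2 - 24*a - 1080)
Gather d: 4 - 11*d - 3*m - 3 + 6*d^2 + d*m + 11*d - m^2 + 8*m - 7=6*d^2 + d*m - m^2 + 5*m - 6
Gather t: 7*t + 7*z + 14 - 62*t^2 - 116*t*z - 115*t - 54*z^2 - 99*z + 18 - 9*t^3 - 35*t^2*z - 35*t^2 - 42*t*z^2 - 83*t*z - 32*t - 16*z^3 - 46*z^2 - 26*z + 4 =-9*t^3 + t^2*(-35*z - 97) + t*(-42*z^2 - 199*z - 140) - 16*z^3 - 100*z^2 - 118*z + 36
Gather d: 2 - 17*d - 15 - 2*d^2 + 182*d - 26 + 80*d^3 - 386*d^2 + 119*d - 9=80*d^3 - 388*d^2 + 284*d - 48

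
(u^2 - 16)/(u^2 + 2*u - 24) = (u + 4)/(u + 6)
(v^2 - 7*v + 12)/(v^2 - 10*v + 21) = (v - 4)/(v - 7)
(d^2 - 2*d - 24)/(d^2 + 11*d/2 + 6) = 2*(d - 6)/(2*d + 3)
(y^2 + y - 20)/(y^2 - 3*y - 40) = (y - 4)/(y - 8)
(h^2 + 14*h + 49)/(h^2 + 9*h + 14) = (h + 7)/(h + 2)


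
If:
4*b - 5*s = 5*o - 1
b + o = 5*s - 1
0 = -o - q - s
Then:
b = 10*s/3 - 2/3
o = 5*s/3 - 1/3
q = 1/3 - 8*s/3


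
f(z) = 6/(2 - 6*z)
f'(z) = 36/(2 - 6*z)^2 = 9/(3*z - 1)^2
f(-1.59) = 0.52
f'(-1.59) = 0.27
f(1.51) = -0.85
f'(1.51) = 0.72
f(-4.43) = 0.21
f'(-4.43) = 0.04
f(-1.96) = 0.44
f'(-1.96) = 0.19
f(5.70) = -0.19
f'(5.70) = 0.03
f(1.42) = -0.92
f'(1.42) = 0.85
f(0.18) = 6.52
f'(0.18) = 42.53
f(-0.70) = 0.97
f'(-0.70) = 0.94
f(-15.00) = 0.07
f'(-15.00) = 0.00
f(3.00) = -0.38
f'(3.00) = 0.14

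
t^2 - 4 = (t - 2)*(t + 2)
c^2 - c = c*(c - 1)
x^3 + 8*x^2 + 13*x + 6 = (x + 1)^2*(x + 6)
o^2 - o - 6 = (o - 3)*(o + 2)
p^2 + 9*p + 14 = (p + 2)*(p + 7)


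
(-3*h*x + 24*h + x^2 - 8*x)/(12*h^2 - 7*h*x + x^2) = (x - 8)/(-4*h + x)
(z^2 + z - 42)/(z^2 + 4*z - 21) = (z - 6)/(z - 3)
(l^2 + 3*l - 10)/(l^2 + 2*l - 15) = (l - 2)/(l - 3)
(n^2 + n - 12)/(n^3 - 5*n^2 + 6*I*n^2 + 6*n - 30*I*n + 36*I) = (n + 4)/(n^2 + n*(-2 + 6*I) - 12*I)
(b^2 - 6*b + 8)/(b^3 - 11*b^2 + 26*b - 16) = (b - 4)/(b^2 - 9*b + 8)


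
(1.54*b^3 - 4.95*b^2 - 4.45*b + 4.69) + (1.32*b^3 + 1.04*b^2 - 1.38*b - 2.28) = 2.86*b^3 - 3.91*b^2 - 5.83*b + 2.41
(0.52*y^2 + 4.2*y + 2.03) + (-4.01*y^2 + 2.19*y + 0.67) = -3.49*y^2 + 6.39*y + 2.7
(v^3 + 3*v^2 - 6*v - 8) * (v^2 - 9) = v^5 + 3*v^4 - 15*v^3 - 35*v^2 + 54*v + 72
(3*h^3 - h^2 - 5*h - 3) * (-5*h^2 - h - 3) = -15*h^5 + 2*h^4 + 17*h^3 + 23*h^2 + 18*h + 9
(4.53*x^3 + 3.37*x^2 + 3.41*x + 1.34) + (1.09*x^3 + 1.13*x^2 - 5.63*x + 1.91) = 5.62*x^3 + 4.5*x^2 - 2.22*x + 3.25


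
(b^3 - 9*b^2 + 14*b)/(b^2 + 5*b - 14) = b*(b - 7)/(b + 7)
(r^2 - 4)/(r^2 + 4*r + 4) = (r - 2)/(r + 2)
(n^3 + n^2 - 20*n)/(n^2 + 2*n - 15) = n*(n - 4)/(n - 3)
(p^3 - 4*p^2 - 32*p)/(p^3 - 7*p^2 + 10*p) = (p^2 - 4*p - 32)/(p^2 - 7*p + 10)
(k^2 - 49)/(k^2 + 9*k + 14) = (k - 7)/(k + 2)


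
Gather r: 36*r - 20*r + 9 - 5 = 16*r + 4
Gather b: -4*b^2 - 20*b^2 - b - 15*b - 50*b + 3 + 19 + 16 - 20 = -24*b^2 - 66*b + 18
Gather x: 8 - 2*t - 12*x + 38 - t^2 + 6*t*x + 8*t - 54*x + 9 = -t^2 + 6*t + x*(6*t - 66) + 55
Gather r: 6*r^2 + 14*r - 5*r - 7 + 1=6*r^2 + 9*r - 6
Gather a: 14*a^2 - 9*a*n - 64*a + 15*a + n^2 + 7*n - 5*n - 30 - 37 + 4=14*a^2 + a*(-9*n - 49) + n^2 + 2*n - 63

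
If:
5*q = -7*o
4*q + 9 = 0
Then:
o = 45/28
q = -9/4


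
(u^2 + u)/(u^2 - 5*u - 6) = u/(u - 6)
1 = 1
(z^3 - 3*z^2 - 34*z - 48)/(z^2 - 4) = (z^2 - 5*z - 24)/(z - 2)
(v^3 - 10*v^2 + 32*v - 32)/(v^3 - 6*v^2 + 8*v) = (v - 4)/v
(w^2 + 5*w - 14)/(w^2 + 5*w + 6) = (w^2 + 5*w - 14)/(w^2 + 5*w + 6)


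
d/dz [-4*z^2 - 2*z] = -8*z - 2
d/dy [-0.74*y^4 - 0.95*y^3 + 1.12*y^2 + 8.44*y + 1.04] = -2.96*y^3 - 2.85*y^2 + 2.24*y + 8.44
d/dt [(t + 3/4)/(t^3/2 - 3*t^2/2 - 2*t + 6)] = (-4*t^3 + 3*t^2/2 + 9*t + 30)/(t^6 - 6*t^5 + t^4 + 48*t^3 - 56*t^2 - 96*t + 144)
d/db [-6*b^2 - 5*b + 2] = -12*b - 5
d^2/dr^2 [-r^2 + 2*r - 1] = -2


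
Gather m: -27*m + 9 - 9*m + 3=12 - 36*m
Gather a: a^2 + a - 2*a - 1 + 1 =a^2 - a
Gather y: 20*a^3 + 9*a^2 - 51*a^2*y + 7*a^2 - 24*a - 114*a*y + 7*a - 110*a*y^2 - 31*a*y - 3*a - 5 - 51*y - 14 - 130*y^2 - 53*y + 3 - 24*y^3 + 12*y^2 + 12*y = 20*a^3 + 16*a^2 - 20*a - 24*y^3 + y^2*(-110*a - 118) + y*(-51*a^2 - 145*a - 92) - 16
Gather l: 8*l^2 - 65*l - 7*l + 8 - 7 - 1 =8*l^2 - 72*l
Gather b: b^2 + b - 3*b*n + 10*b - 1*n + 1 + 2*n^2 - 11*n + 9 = b^2 + b*(11 - 3*n) + 2*n^2 - 12*n + 10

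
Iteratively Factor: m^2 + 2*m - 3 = (m + 3)*(m - 1)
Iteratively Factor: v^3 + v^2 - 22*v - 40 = (v - 5)*(v^2 + 6*v + 8) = (v - 5)*(v + 2)*(v + 4)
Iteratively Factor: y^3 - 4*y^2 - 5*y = (y)*(y^2 - 4*y - 5) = y*(y + 1)*(y - 5)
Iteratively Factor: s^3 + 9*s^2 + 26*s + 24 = (s + 4)*(s^2 + 5*s + 6) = (s + 2)*(s + 4)*(s + 3)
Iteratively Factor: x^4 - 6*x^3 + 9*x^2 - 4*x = (x - 1)*(x^3 - 5*x^2 + 4*x) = x*(x - 1)*(x^2 - 5*x + 4) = x*(x - 4)*(x - 1)*(x - 1)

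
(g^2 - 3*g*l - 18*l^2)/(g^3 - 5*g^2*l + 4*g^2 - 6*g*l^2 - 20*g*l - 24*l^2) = (g + 3*l)/(g^2 + g*l + 4*g + 4*l)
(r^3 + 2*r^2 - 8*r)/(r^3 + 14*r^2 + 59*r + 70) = r*(r^2 + 2*r - 8)/(r^3 + 14*r^2 + 59*r + 70)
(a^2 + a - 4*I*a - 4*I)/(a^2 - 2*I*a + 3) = (a^2 + a - 4*I*a - 4*I)/(a^2 - 2*I*a + 3)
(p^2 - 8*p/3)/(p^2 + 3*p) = (p - 8/3)/(p + 3)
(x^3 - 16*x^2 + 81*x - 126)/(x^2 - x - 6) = (x^2 - 13*x + 42)/(x + 2)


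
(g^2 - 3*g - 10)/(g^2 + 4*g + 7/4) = 4*(g^2 - 3*g - 10)/(4*g^2 + 16*g + 7)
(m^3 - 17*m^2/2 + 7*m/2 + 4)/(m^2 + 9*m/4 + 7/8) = 4*(m^2 - 9*m + 8)/(4*m + 7)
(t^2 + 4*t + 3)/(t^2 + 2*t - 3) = (t + 1)/(t - 1)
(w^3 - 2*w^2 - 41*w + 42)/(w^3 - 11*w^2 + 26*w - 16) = (w^2 - w - 42)/(w^2 - 10*w + 16)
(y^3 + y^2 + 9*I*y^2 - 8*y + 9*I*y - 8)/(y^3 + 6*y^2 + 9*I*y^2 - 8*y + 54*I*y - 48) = (y + 1)/(y + 6)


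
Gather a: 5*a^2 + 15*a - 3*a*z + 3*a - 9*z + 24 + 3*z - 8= 5*a^2 + a*(18 - 3*z) - 6*z + 16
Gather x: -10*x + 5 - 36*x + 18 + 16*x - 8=15 - 30*x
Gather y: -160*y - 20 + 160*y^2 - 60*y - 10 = 160*y^2 - 220*y - 30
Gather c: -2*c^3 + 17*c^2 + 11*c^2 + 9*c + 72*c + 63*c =-2*c^3 + 28*c^2 + 144*c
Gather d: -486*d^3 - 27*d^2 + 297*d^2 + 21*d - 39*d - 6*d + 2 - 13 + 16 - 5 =-486*d^3 + 270*d^2 - 24*d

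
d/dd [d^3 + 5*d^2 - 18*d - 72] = 3*d^2 + 10*d - 18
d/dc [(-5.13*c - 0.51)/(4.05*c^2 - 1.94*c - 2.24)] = (20.7765*c^2 + 4.131*c + 10.5018)/(16.4025*c^4 - 15.714*c^3 - 14.3804*c^2 + 8.6912*c + 5.0176)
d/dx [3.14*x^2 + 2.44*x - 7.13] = 6.28*x + 2.44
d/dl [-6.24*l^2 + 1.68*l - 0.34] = 1.68 - 12.48*l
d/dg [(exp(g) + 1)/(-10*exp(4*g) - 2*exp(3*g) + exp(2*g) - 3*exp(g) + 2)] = ((exp(g) + 1)*(40*exp(3*g) + 6*exp(2*g) - 2*exp(g) + 3) - 10*exp(4*g) - 2*exp(3*g) + exp(2*g) - 3*exp(g) + 2)*exp(g)/(10*exp(4*g) + 2*exp(3*g) - exp(2*g) + 3*exp(g) - 2)^2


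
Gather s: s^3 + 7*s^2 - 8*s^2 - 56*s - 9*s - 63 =s^3 - s^2 - 65*s - 63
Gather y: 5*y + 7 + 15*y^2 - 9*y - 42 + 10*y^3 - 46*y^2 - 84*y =10*y^3 - 31*y^2 - 88*y - 35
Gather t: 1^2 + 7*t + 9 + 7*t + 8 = 14*t + 18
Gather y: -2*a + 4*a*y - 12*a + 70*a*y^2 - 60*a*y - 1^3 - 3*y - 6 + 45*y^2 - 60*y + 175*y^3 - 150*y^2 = -14*a + 175*y^3 + y^2*(70*a - 105) + y*(-56*a - 63) - 7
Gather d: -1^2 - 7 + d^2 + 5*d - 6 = d^2 + 5*d - 14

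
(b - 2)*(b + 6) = b^2 + 4*b - 12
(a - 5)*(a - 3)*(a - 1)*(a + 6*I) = a^4 - 9*a^3 + 6*I*a^3 + 23*a^2 - 54*I*a^2 - 15*a + 138*I*a - 90*I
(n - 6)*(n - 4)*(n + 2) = n^3 - 8*n^2 + 4*n + 48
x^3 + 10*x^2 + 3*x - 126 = (x - 3)*(x + 6)*(x + 7)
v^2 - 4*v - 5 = (v - 5)*(v + 1)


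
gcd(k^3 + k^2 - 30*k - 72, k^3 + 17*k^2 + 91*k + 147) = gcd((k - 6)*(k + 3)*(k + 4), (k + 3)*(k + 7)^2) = k + 3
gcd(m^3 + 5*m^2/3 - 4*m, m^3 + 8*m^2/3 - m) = m^2 + 3*m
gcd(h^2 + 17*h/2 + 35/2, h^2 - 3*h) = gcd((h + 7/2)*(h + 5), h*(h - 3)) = 1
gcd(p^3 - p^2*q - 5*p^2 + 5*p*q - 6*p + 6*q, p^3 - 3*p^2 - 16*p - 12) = p^2 - 5*p - 6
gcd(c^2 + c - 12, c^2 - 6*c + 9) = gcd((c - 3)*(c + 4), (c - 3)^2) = c - 3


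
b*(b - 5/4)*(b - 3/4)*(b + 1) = b^4 - b^3 - 17*b^2/16 + 15*b/16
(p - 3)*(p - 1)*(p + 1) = p^3 - 3*p^2 - p + 3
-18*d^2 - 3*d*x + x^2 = (-6*d + x)*(3*d + x)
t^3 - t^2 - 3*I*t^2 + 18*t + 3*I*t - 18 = (t - 1)*(t - 6*I)*(t + 3*I)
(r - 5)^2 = r^2 - 10*r + 25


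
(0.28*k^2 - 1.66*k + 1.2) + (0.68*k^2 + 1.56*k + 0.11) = 0.96*k^2 - 0.0999999999999999*k + 1.31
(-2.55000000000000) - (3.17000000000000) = -5.72000000000000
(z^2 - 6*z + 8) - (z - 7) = z^2 - 7*z + 15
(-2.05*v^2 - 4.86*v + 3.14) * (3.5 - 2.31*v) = 4.7355*v^3 + 4.0516*v^2 - 24.2634*v + 10.99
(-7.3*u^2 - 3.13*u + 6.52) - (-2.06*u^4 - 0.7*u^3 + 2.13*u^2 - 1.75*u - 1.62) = 2.06*u^4 + 0.7*u^3 - 9.43*u^2 - 1.38*u + 8.14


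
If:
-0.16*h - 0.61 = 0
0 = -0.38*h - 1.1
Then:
No Solution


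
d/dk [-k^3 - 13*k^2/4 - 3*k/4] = -3*k^2 - 13*k/2 - 3/4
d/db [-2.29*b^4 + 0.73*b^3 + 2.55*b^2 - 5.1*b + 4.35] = -9.16*b^3 + 2.19*b^2 + 5.1*b - 5.1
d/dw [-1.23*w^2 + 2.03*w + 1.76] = 2.03 - 2.46*w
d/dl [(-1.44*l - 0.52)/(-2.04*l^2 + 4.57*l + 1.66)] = (2.9376*l^2 - 6.5808*l - (1.44*l + 0.52)*(4.08*l - 4.57) - 2.3904)/(-2.04*l^2 + 4.57*l + 1.66)^2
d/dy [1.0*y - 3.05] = 1.00000000000000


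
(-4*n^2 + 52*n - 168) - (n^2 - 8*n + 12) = -5*n^2 + 60*n - 180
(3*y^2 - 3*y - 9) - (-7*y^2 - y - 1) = 10*y^2 - 2*y - 8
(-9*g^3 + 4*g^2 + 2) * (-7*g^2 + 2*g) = 63*g^5 - 46*g^4 + 8*g^3 - 14*g^2 + 4*g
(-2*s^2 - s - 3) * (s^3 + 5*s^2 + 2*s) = -2*s^5 - 11*s^4 - 12*s^3 - 17*s^2 - 6*s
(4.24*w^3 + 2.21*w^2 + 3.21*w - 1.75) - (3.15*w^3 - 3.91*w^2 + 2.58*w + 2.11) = 1.09*w^3 + 6.12*w^2 + 0.63*w - 3.86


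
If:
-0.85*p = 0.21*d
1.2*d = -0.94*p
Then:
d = 0.00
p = 0.00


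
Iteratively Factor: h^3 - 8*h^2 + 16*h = (h - 4)*(h^2 - 4*h) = h*(h - 4)*(h - 4)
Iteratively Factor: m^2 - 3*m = (m)*(m - 3)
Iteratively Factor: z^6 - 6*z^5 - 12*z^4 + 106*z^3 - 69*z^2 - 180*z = (z + 4)*(z^5 - 10*z^4 + 28*z^3 - 6*z^2 - 45*z) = (z - 3)*(z + 4)*(z^4 - 7*z^3 + 7*z^2 + 15*z) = (z - 3)^2*(z + 4)*(z^3 - 4*z^2 - 5*z) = z*(z - 3)^2*(z + 4)*(z^2 - 4*z - 5) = z*(z - 5)*(z - 3)^2*(z + 4)*(z + 1)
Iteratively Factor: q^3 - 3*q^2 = (q)*(q^2 - 3*q) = q^2*(q - 3)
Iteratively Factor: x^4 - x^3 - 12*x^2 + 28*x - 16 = (x - 2)*(x^3 + x^2 - 10*x + 8) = (x - 2)*(x - 1)*(x^2 + 2*x - 8) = (x - 2)*(x - 1)*(x + 4)*(x - 2)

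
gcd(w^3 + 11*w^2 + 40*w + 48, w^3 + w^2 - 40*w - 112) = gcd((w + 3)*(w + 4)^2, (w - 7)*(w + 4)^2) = w^2 + 8*w + 16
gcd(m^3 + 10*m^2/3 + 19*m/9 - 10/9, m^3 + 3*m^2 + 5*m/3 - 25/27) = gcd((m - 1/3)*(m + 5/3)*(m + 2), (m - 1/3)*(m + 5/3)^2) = m^2 + 4*m/3 - 5/9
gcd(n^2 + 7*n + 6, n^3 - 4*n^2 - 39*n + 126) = n + 6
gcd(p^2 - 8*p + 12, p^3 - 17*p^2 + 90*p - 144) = p - 6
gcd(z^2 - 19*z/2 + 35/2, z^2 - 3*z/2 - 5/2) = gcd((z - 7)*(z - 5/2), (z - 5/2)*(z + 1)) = z - 5/2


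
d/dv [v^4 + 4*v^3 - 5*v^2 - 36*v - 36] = 4*v^3 + 12*v^2 - 10*v - 36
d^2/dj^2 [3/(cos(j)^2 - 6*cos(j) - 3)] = 6*(2*sin(j)^4 + 9*sin(j)^2*cos(j) - 25*sin(j)^2 - 16)/(sin(j)^2 + 6*cos(j) + 2)^3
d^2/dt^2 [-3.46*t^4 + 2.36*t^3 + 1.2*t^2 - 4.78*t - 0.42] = -41.52*t^2 + 14.16*t + 2.4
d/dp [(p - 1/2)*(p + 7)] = 2*p + 13/2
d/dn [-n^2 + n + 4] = 1 - 2*n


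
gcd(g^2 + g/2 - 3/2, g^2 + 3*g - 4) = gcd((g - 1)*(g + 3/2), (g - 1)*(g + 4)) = g - 1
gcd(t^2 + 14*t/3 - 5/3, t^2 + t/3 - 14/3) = 1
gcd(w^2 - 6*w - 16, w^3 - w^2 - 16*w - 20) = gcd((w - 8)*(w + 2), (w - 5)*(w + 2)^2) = w + 2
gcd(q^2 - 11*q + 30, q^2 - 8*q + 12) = q - 6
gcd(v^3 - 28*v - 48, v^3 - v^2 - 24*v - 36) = v^2 - 4*v - 12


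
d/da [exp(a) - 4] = exp(a)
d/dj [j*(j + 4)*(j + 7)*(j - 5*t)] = 4*j^3 - 15*j^2*t + 33*j^2 - 110*j*t + 56*j - 140*t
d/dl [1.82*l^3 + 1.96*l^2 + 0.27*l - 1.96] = 5.46*l^2 + 3.92*l + 0.27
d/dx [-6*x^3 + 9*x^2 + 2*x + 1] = -18*x^2 + 18*x + 2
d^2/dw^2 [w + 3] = 0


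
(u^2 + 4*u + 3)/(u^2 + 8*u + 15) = (u + 1)/(u + 5)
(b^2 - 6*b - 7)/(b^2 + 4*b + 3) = (b - 7)/(b + 3)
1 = 1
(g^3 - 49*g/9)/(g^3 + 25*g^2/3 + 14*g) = (g - 7/3)/(g + 6)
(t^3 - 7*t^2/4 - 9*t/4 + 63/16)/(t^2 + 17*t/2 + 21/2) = (8*t^2 - 26*t + 21)/(8*(t + 7))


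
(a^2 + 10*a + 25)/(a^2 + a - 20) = (a + 5)/(a - 4)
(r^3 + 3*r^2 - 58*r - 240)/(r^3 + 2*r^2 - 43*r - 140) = (r^2 - 2*r - 48)/(r^2 - 3*r - 28)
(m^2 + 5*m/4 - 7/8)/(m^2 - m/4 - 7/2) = (m - 1/2)/(m - 2)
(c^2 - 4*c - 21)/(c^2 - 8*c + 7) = (c + 3)/(c - 1)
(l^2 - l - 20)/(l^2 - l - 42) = (-l^2 + l + 20)/(-l^2 + l + 42)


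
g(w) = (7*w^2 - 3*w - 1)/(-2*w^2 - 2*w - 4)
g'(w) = (4*w + 2)*(7*w^2 - 3*w - 1)/(-2*w^2 - 2*w - 4)^2 + (14*w - 3)/(-2*w^2 - 2*w - 4)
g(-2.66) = -4.40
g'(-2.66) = 0.17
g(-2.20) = -4.25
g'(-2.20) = 0.52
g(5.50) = -2.57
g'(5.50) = -0.16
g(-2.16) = -4.23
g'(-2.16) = 0.57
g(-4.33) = -4.36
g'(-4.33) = -0.10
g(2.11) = -1.39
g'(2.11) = -0.70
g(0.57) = 0.08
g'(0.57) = -0.92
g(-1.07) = -2.46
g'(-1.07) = 2.98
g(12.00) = -3.07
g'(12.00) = -0.04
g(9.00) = -2.93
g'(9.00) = -0.06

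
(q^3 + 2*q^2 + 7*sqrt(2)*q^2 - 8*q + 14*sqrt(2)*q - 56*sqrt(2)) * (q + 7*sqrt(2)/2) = q^4 + 2*q^3 + 21*sqrt(2)*q^3/2 + 21*sqrt(2)*q^2 + 41*q^2 - 84*sqrt(2)*q + 98*q - 392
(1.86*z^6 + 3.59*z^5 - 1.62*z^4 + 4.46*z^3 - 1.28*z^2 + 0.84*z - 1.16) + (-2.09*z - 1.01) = 1.86*z^6 + 3.59*z^5 - 1.62*z^4 + 4.46*z^3 - 1.28*z^2 - 1.25*z - 2.17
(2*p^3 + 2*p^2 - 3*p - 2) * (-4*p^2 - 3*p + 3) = -8*p^5 - 14*p^4 + 12*p^3 + 23*p^2 - 3*p - 6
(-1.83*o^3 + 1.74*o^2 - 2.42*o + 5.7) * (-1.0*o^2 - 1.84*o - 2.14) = 1.83*o^5 + 1.6272*o^4 + 3.1346*o^3 - 4.9708*o^2 - 5.3092*o - 12.198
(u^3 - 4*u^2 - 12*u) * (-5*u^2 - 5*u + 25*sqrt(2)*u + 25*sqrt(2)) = -5*u^5 + 15*u^4 + 25*sqrt(2)*u^4 - 75*sqrt(2)*u^3 + 80*u^3 - 400*sqrt(2)*u^2 + 60*u^2 - 300*sqrt(2)*u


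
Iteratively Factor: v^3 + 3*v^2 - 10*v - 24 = (v + 4)*(v^2 - v - 6) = (v + 2)*(v + 4)*(v - 3)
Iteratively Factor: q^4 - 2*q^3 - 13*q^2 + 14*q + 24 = (q - 2)*(q^3 - 13*q - 12) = (q - 2)*(q + 1)*(q^2 - q - 12) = (q - 2)*(q + 1)*(q + 3)*(q - 4)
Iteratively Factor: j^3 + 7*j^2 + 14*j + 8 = (j + 2)*(j^2 + 5*j + 4) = (j + 2)*(j + 4)*(j + 1)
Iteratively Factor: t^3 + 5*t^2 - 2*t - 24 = (t - 2)*(t^2 + 7*t + 12) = (t - 2)*(t + 4)*(t + 3)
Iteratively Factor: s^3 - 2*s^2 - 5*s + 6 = (s + 2)*(s^2 - 4*s + 3) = (s - 3)*(s + 2)*(s - 1)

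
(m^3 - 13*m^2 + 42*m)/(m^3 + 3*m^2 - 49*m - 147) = m*(m - 6)/(m^2 + 10*m + 21)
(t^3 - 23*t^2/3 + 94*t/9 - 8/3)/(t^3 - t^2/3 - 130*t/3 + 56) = (t - 1/3)/(t + 7)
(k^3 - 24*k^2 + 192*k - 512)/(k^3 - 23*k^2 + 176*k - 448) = (k - 8)/(k - 7)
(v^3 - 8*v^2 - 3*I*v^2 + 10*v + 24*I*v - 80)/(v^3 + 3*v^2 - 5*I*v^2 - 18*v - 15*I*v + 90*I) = (v^2 + 2*v*(-4 + I) - 16*I)/(v^2 + 3*v - 18)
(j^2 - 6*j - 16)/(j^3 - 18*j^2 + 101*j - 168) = (j + 2)/(j^2 - 10*j + 21)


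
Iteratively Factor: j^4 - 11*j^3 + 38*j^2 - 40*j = (j - 4)*(j^3 - 7*j^2 + 10*j) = j*(j - 4)*(j^2 - 7*j + 10) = j*(j - 4)*(j - 2)*(j - 5)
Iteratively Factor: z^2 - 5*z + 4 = (z - 1)*(z - 4)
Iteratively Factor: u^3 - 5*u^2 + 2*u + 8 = (u - 2)*(u^2 - 3*u - 4) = (u - 2)*(u + 1)*(u - 4)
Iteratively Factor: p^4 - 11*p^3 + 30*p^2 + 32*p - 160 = (p + 2)*(p^3 - 13*p^2 + 56*p - 80) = (p - 4)*(p + 2)*(p^2 - 9*p + 20) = (p - 5)*(p - 4)*(p + 2)*(p - 4)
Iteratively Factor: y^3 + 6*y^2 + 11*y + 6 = (y + 2)*(y^2 + 4*y + 3) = (y + 1)*(y + 2)*(y + 3)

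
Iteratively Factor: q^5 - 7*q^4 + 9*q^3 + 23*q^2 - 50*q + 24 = (q + 2)*(q^4 - 9*q^3 + 27*q^2 - 31*q + 12) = (q - 1)*(q + 2)*(q^3 - 8*q^2 + 19*q - 12) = (q - 3)*(q - 1)*(q + 2)*(q^2 - 5*q + 4) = (q - 3)*(q - 1)^2*(q + 2)*(q - 4)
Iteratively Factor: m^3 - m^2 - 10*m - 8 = (m + 2)*(m^2 - 3*m - 4) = (m - 4)*(m + 2)*(m + 1)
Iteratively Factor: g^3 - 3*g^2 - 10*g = (g + 2)*(g^2 - 5*g) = g*(g + 2)*(g - 5)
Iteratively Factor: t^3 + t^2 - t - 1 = (t + 1)*(t^2 - 1) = (t - 1)*(t + 1)*(t + 1)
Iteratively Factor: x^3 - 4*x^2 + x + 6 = (x + 1)*(x^2 - 5*x + 6) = (x - 2)*(x + 1)*(x - 3)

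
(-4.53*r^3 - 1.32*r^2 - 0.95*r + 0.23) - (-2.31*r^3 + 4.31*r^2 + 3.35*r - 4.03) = -2.22*r^3 - 5.63*r^2 - 4.3*r + 4.26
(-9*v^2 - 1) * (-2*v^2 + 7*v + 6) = 18*v^4 - 63*v^3 - 52*v^2 - 7*v - 6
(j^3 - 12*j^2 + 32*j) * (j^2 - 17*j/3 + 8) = j^5 - 53*j^4/3 + 108*j^3 - 832*j^2/3 + 256*j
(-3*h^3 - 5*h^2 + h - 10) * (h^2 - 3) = -3*h^5 - 5*h^4 + 10*h^3 + 5*h^2 - 3*h + 30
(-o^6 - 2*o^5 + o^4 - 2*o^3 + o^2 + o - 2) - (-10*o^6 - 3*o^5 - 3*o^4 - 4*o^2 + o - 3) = 9*o^6 + o^5 + 4*o^4 - 2*o^3 + 5*o^2 + 1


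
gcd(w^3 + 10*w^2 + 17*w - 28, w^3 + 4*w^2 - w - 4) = w^2 + 3*w - 4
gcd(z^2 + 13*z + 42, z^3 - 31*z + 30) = z + 6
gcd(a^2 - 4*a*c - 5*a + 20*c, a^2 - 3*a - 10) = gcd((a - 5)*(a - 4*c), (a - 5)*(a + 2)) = a - 5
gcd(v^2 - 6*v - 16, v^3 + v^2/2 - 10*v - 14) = v + 2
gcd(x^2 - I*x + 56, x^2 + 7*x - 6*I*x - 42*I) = 1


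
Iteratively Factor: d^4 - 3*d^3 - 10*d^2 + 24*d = (d - 2)*(d^3 - d^2 - 12*d) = d*(d - 2)*(d^2 - d - 12) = d*(d - 2)*(d + 3)*(d - 4)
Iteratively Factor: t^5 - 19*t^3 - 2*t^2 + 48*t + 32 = (t + 1)*(t^4 - t^3 - 18*t^2 + 16*t + 32) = (t - 2)*(t + 1)*(t^3 + t^2 - 16*t - 16) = (t - 2)*(t + 1)*(t + 4)*(t^2 - 3*t - 4) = (t - 4)*(t - 2)*(t + 1)*(t + 4)*(t + 1)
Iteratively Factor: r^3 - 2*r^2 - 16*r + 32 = (r + 4)*(r^2 - 6*r + 8) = (r - 4)*(r + 4)*(r - 2)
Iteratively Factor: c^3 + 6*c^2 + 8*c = (c)*(c^2 + 6*c + 8) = c*(c + 2)*(c + 4)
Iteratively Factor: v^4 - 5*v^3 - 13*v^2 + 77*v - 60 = (v - 5)*(v^3 - 13*v + 12) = (v - 5)*(v - 3)*(v^2 + 3*v - 4) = (v - 5)*(v - 3)*(v + 4)*(v - 1)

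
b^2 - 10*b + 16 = (b - 8)*(b - 2)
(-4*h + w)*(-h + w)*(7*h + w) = 28*h^3 - 31*h^2*w + 2*h*w^2 + w^3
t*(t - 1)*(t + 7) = t^3 + 6*t^2 - 7*t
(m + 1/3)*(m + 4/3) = m^2 + 5*m/3 + 4/9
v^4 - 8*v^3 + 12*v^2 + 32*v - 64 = (v - 4)^2*(v - 2)*(v + 2)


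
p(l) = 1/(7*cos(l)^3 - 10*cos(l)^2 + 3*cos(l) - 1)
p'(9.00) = 0.05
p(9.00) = -0.06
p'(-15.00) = -0.13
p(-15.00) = -0.08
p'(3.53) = -0.05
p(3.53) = -0.06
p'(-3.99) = 0.22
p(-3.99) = -0.11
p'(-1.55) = -2.92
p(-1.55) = -1.06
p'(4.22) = -0.52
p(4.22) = -0.19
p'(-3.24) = 0.01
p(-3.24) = -0.05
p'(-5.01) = -1.57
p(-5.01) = -1.24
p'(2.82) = 0.04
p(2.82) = -0.05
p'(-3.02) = -0.01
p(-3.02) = -0.05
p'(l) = (21*sin(l)*cos(l)^2 - 20*sin(l)*cos(l) + 3*sin(l))/(7*cos(l)^3 - 10*cos(l)^2 + 3*cos(l) - 1)^2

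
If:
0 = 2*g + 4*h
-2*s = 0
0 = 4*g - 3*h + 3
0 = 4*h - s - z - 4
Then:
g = -6/11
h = 3/11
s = 0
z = -32/11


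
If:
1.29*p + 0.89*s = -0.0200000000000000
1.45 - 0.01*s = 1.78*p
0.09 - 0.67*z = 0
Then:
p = 0.82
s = -1.21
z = 0.13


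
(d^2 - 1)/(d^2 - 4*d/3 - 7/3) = 3*(d - 1)/(3*d - 7)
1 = 1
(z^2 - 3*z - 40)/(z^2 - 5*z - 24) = (z + 5)/(z + 3)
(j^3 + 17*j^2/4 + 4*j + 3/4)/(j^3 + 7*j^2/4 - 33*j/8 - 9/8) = 2*(j + 1)/(2*j - 3)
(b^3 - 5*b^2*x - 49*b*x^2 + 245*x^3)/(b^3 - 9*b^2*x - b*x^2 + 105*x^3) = (b + 7*x)/(b + 3*x)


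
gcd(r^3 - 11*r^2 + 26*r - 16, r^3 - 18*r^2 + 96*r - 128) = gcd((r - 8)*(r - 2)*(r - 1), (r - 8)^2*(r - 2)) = r^2 - 10*r + 16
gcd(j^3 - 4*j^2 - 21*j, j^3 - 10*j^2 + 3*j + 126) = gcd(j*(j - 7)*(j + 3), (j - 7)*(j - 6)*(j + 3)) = j^2 - 4*j - 21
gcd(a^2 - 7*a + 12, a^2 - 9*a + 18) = a - 3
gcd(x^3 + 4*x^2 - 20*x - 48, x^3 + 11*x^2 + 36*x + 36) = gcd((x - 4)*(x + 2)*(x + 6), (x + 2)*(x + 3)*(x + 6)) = x^2 + 8*x + 12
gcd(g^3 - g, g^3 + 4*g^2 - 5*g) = g^2 - g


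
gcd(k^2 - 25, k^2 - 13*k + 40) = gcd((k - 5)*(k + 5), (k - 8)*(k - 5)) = k - 5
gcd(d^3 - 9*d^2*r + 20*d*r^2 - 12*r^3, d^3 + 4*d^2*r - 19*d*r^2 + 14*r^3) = d^2 - 3*d*r + 2*r^2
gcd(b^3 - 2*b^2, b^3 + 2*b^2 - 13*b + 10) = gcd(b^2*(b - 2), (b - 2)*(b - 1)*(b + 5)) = b - 2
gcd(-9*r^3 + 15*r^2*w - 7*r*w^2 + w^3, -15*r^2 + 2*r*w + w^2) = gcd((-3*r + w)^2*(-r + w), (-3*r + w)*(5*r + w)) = 3*r - w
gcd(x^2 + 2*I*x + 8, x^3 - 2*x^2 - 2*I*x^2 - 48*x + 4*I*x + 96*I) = x - 2*I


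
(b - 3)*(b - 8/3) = b^2 - 17*b/3 + 8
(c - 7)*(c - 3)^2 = c^3 - 13*c^2 + 51*c - 63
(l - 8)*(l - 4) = l^2 - 12*l + 32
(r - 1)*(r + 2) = r^2 + r - 2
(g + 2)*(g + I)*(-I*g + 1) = -I*g^3 + 2*g^2 - 2*I*g^2 + 4*g + I*g + 2*I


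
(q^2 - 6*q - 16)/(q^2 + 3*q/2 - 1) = 2*(q - 8)/(2*q - 1)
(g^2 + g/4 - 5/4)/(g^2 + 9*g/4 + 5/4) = (g - 1)/(g + 1)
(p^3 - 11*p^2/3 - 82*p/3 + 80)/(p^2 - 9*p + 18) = (3*p^2 + 7*p - 40)/(3*(p - 3))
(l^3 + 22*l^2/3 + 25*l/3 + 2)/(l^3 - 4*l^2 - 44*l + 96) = (3*l^2 + 4*l + 1)/(3*(l^2 - 10*l + 16))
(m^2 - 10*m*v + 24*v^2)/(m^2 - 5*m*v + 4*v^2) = (-m + 6*v)/(-m + v)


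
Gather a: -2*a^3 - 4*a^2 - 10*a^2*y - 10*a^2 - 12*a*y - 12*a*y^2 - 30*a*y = -2*a^3 + a^2*(-10*y - 14) + a*(-12*y^2 - 42*y)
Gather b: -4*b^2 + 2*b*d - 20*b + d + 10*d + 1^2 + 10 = -4*b^2 + b*(2*d - 20) + 11*d + 11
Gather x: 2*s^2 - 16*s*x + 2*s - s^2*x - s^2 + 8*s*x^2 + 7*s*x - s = s^2 + 8*s*x^2 + s + x*(-s^2 - 9*s)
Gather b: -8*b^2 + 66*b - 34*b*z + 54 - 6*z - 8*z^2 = -8*b^2 + b*(66 - 34*z) - 8*z^2 - 6*z + 54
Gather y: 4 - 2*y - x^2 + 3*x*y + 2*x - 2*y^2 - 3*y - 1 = -x^2 + 2*x - 2*y^2 + y*(3*x - 5) + 3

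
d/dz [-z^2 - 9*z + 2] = -2*z - 9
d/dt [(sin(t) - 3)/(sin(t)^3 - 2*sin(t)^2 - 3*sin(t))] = -(2/tan(t) + cos(t)/sin(t)^2)/(sin(t) + 1)^2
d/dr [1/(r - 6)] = -1/(r - 6)^2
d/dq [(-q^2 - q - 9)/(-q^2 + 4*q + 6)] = 5*(-q^2 - 6*q + 6)/(q^4 - 8*q^3 + 4*q^2 + 48*q + 36)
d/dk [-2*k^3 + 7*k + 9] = 7 - 6*k^2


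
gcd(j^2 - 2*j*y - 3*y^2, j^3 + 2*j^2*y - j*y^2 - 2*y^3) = j + y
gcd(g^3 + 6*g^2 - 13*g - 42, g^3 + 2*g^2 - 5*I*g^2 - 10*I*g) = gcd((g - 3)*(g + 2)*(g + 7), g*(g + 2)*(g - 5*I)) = g + 2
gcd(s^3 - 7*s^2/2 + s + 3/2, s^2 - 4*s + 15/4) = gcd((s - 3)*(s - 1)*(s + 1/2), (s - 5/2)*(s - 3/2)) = 1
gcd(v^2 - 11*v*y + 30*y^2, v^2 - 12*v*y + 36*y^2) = -v + 6*y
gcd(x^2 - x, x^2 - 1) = x - 1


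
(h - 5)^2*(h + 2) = h^3 - 8*h^2 + 5*h + 50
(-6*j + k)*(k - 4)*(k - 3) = -6*j*k^2 + 42*j*k - 72*j + k^3 - 7*k^2 + 12*k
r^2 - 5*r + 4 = (r - 4)*(r - 1)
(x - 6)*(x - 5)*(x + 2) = x^3 - 9*x^2 + 8*x + 60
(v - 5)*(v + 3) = v^2 - 2*v - 15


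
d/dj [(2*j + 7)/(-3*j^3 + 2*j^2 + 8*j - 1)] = (12*j^3 + 59*j^2 - 28*j - 58)/(9*j^6 - 12*j^5 - 44*j^4 + 38*j^3 + 60*j^2 - 16*j + 1)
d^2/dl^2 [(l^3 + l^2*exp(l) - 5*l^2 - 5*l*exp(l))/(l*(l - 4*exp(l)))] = 5*(l^3 + 4*l^2*exp(l) - 5*l^2 - 36*l*exp(l) + 10*l + 48*exp(l) - 10)*exp(l)/(l^3 - 12*l^2*exp(l) + 48*l*exp(2*l) - 64*exp(3*l))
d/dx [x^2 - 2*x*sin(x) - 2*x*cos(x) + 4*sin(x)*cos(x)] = -2*sqrt(2)*x*cos(x + pi/4) + 2*x - 2*sqrt(2)*sin(x + pi/4) + 4*cos(2*x)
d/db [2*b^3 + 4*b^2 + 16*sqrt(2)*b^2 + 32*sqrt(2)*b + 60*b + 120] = 6*b^2 + 8*b + 32*sqrt(2)*b + 32*sqrt(2) + 60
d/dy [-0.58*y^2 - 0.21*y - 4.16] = -1.16*y - 0.21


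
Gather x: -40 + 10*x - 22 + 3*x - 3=13*x - 65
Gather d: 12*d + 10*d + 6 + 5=22*d + 11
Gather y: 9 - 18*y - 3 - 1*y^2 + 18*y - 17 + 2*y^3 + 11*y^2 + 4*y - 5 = 2*y^3 + 10*y^2 + 4*y - 16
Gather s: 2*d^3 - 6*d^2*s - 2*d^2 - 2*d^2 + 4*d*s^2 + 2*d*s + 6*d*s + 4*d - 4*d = 2*d^3 - 4*d^2 + 4*d*s^2 + s*(-6*d^2 + 8*d)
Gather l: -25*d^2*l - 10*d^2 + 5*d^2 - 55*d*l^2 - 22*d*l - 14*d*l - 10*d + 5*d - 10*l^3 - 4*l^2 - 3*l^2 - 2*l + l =-5*d^2 - 5*d - 10*l^3 + l^2*(-55*d - 7) + l*(-25*d^2 - 36*d - 1)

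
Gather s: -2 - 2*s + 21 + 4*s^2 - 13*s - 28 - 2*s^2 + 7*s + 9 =2*s^2 - 8*s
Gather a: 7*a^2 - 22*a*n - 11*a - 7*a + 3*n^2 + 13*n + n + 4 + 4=7*a^2 + a*(-22*n - 18) + 3*n^2 + 14*n + 8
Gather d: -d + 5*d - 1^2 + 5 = 4*d + 4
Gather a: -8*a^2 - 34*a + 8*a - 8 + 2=-8*a^2 - 26*a - 6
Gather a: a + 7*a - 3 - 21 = 8*a - 24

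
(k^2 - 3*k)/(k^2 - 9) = k/(k + 3)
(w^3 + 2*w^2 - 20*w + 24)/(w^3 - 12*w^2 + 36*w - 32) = (w + 6)/(w - 8)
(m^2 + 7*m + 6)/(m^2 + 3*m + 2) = (m + 6)/(m + 2)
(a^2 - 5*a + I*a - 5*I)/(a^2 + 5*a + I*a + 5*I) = (a - 5)/(a + 5)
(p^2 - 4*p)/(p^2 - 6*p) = (p - 4)/(p - 6)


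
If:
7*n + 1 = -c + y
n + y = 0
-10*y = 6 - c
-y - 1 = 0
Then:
No Solution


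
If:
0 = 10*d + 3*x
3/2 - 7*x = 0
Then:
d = -9/140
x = 3/14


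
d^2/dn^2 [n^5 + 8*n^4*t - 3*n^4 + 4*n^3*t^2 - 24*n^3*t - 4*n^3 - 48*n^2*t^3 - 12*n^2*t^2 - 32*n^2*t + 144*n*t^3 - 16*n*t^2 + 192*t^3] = 20*n^3 + 96*n^2*t - 36*n^2 + 24*n*t^2 - 144*n*t - 24*n - 96*t^3 - 24*t^2 - 64*t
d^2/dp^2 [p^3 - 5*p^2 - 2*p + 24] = 6*p - 10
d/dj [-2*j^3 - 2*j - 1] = -6*j^2 - 2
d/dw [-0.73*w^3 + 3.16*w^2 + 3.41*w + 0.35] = -2.19*w^2 + 6.32*w + 3.41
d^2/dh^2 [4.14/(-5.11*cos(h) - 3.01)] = (-63.677754*cos(h) + 54.052047*cos(2*h) - 162.156141)/(5.11*cos(h) + 3.01)^3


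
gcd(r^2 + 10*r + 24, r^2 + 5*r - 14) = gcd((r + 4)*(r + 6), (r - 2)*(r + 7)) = 1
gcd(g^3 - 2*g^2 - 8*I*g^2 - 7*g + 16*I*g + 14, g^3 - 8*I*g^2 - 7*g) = g^2 - 8*I*g - 7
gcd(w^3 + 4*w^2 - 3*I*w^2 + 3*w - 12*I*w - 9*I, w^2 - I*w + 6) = w - 3*I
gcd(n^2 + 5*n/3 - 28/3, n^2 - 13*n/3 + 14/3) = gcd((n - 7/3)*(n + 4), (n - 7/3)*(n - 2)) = n - 7/3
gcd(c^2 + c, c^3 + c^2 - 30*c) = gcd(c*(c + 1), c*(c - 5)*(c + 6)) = c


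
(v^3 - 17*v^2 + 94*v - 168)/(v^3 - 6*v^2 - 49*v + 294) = (v - 4)/(v + 7)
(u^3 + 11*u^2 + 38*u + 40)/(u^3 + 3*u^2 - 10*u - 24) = (u + 5)/(u - 3)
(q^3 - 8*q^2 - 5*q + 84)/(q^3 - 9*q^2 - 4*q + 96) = (q - 7)/(q - 8)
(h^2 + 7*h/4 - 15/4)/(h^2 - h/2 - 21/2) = (4*h - 5)/(2*(2*h - 7))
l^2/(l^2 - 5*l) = l/(l - 5)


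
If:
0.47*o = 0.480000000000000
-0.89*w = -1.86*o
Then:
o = 1.02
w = 2.13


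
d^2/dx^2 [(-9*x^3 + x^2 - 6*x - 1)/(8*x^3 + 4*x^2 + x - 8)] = 2*(352*x^6 - 936*x^5 - 4440*x^4 - 157*x^3 - 2064*x^2 - 2508*x - 17)/(512*x^9 + 768*x^8 + 576*x^7 - 1280*x^6 - 1464*x^5 - 756*x^4 + 1345*x^3 + 744*x^2 + 192*x - 512)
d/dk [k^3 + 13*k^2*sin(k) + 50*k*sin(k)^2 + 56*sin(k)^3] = 13*k^2*cos(k) + 3*k^2 + 26*k*sin(k) + 50*k*sin(2*k) + 168*sin(k)^2*cos(k) + 50*sin(k)^2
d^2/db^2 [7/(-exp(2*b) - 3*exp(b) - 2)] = 7*(-2*(2*exp(b) + 3)^2*exp(b) + (4*exp(b) + 3)*(exp(2*b) + 3*exp(b) + 2))*exp(b)/(exp(2*b) + 3*exp(b) + 2)^3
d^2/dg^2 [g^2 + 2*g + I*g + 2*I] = 2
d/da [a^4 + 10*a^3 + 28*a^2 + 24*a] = 4*a^3 + 30*a^2 + 56*a + 24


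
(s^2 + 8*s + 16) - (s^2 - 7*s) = 15*s + 16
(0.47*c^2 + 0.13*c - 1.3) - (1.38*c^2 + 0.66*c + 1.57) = -0.91*c^2 - 0.53*c - 2.87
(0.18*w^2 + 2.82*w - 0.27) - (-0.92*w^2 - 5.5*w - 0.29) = 1.1*w^2 + 8.32*w + 0.02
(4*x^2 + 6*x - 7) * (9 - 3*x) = -12*x^3 + 18*x^2 + 75*x - 63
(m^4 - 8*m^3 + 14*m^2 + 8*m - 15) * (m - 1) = m^5 - 9*m^4 + 22*m^3 - 6*m^2 - 23*m + 15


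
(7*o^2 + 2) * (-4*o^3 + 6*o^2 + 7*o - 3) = -28*o^5 + 42*o^4 + 41*o^3 - 9*o^2 + 14*o - 6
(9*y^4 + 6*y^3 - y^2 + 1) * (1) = 9*y^4 + 6*y^3 - y^2 + 1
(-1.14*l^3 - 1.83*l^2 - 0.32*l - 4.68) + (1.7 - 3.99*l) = -1.14*l^3 - 1.83*l^2 - 4.31*l - 2.98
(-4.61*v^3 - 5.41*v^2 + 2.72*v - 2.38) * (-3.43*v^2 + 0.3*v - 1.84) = 15.8123*v^5 + 17.1733*v^4 - 2.4702*v^3 + 18.9338*v^2 - 5.7188*v + 4.3792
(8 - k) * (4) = 32 - 4*k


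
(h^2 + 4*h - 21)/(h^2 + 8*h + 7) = (h - 3)/(h + 1)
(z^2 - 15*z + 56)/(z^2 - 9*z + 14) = (z - 8)/(z - 2)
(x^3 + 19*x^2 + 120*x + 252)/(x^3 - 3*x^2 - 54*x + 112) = (x^2 + 12*x + 36)/(x^2 - 10*x + 16)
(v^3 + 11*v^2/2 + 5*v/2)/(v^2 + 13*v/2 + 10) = v*(2*v^2 + 11*v + 5)/(2*v^2 + 13*v + 20)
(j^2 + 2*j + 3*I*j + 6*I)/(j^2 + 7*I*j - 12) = (j + 2)/(j + 4*I)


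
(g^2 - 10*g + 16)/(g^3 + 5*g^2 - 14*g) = (g - 8)/(g*(g + 7))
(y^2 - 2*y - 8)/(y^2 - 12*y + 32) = (y + 2)/(y - 8)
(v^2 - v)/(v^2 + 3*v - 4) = v/(v + 4)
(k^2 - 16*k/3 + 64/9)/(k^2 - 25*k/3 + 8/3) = (9*k^2 - 48*k + 64)/(3*(3*k^2 - 25*k + 8))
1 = 1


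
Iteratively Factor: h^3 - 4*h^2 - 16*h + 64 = (h - 4)*(h^2 - 16) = (h - 4)^2*(h + 4)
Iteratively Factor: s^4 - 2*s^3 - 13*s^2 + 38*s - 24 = (s - 3)*(s^3 + s^2 - 10*s + 8) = (s - 3)*(s - 1)*(s^2 + 2*s - 8) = (s - 3)*(s - 2)*(s - 1)*(s + 4)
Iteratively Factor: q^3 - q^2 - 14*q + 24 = (q - 3)*(q^2 + 2*q - 8) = (q - 3)*(q - 2)*(q + 4)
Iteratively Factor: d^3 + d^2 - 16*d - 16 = (d + 4)*(d^2 - 3*d - 4) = (d + 1)*(d + 4)*(d - 4)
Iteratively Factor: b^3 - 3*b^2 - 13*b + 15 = (b - 5)*(b^2 + 2*b - 3) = (b - 5)*(b - 1)*(b + 3)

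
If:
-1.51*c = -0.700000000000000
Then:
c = 0.46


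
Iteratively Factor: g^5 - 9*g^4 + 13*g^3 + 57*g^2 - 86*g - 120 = (g - 4)*(g^4 - 5*g^3 - 7*g^2 + 29*g + 30) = (g - 5)*(g - 4)*(g^3 - 7*g - 6) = (g - 5)*(g - 4)*(g + 2)*(g^2 - 2*g - 3) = (g - 5)*(g - 4)*(g + 1)*(g + 2)*(g - 3)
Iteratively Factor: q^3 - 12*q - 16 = (q + 2)*(q^2 - 2*q - 8) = (q + 2)^2*(q - 4)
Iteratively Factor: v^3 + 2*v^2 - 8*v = (v + 4)*(v^2 - 2*v) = (v - 2)*(v + 4)*(v)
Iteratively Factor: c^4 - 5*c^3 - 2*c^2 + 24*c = (c - 3)*(c^3 - 2*c^2 - 8*c) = (c - 3)*(c + 2)*(c^2 - 4*c) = c*(c - 3)*(c + 2)*(c - 4)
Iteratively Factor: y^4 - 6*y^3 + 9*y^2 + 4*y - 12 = (y - 2)*(y^3 - 4*y^2 + y + 6) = (y - 3)*(y - 2)*(y^2 - y - 2) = (y - 3)*(y - 2)*(y + 1)*(y - 2)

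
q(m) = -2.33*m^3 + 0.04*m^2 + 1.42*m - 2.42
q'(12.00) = -1004.18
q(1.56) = -8.95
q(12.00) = -4005.86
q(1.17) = -4.44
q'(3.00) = -61.25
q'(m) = -6.99*m^2 + 0.08*m + 1.42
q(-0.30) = -2.78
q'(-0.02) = 1.42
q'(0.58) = -0.89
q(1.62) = -9.92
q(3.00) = -60.71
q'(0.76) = -2.56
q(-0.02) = -2.45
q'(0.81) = -3.10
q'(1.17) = -8.06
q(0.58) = -2.04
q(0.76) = -2.34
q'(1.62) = -16.79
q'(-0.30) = 0.77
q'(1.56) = -15.47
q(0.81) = -2.48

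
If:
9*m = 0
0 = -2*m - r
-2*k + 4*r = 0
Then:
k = 0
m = 0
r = 0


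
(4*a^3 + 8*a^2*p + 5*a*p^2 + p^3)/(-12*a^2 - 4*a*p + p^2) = (2*a^2 + 3*a*p + p^2)/(-6*a + p)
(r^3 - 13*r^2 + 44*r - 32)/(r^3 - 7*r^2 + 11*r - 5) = (r^2 - 12*r + 32)/(r^2 - 6*r + 5)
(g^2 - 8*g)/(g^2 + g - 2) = g*(g - 8)/(g^2 + g - 2)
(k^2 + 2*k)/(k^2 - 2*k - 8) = k/(k - 4)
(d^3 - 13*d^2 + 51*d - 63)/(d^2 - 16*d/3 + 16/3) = 3*(d^3 - 13*d^2 + 51*d - 63)/(3*d^2 - 16*d + 16)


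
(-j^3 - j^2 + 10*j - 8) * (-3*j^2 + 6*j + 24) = 3*j^5 - 3*j^4 - 60*j^3 + 60*j^2 + 192*j - 192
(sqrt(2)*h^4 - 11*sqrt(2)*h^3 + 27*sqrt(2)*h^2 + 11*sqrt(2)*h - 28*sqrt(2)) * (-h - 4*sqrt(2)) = -sqrt(2)*h^5 - 8*h^4 + 11*sqrt(2)*h^4 - 27*sqrt(2)*h^3 + 88*h^3 - 216*h^2 - 11*sqrt(2)*h^2 - 88*h + 28*sqrt(2)*h + 224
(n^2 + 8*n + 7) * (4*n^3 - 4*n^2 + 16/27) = 4*n^5 + 28*n^4 - 4*n^3 - 740*n^2/27 + 128*n/27 + 112/27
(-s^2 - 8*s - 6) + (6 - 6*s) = -s^2 - 14*s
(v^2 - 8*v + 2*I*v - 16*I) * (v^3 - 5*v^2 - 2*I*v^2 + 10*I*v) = v^5 - 13*v^4 + 44*v^3 - 52*v^2 + 160*v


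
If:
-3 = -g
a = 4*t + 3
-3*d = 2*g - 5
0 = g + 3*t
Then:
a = -1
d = -1/3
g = 3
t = -1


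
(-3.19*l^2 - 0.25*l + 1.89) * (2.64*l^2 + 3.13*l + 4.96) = -8.4216*l^4 - 10.6447*l^3 - 11.6153*l^2 + 4.6757*l + 9.3744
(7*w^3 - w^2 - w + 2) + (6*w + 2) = 7*w^3 - w^2 + 5*w + 4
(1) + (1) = 2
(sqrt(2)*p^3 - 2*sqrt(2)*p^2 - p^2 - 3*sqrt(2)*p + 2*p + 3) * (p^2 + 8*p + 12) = sqrt(2)*p^5 - p^4 + 6*sqrt(2)*p^4 - 7*sqrt(2)*p^3 - 6*p^3 - 48*sqrt(2)*p^2 + 7*p^2 - 36*sqrt(2)*p + 48*p + 36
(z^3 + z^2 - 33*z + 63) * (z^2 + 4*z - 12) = z^5 + 5*z^4 - 41*z^3 - 81*z^2 + 648*z - 756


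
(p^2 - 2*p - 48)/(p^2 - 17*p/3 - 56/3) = 3*(p + 6)/(3*p + 7)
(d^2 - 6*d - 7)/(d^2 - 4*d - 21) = (d + 1)/(d + 3)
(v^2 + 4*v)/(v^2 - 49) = v*(v + 4)/(v^2 - 49)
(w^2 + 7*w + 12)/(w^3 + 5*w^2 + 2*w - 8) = (w + 3)/(w^2 + w - 2)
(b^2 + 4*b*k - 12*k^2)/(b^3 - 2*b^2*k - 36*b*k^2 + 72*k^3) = 1/(b - 6*k)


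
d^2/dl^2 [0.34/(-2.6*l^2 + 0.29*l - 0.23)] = (4.5968*l^2 - 0.51272*l - 0.34*(5.2*l - 0.29)*(10.4*l - 0.58) + 0.40664)/(2.6*l^2 - 0.29*l + 0.23)^3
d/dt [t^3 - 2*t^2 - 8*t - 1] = 3*t^2 - 4*t - 8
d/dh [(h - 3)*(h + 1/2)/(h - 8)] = (h^2 - 16*h + 43/2)/(h^2 - 16*h + 64)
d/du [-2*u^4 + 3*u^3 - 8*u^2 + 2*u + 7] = -8*u^3 + 9*u^2 - 16*u + 2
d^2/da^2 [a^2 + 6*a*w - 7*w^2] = 2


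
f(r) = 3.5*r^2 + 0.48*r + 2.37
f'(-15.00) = -104.52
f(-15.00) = 782.67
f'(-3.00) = -20.52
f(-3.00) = 32.43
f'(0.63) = 4.89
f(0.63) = 4.06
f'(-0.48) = -2.88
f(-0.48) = 2.95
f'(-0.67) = -4.21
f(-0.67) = 3.62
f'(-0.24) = -1.20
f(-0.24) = 2.46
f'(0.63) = 4.89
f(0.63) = 4.06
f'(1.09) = 8.11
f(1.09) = 7.05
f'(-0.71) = -4.49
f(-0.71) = 3.79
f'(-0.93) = -6.03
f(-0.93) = 4.95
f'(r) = 7.0*r + 0.48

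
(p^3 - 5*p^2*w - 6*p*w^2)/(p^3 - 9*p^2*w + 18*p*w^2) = (p + w)/(p - 3*w)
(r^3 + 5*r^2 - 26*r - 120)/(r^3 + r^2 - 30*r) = (r + 4)/r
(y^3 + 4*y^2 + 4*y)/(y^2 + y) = (y^2 + 4*y + 4)/(y + 1)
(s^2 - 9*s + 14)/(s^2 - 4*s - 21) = (s - 2)/(s + 3)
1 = 1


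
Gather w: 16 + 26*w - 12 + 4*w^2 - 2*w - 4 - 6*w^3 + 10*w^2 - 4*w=-6*w^3 + 14*w^2 + 20*w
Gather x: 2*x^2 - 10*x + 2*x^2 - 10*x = 4*x^2 - 20*x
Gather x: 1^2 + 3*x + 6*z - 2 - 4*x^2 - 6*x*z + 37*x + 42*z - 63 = -4*x^2 + x*(40 - 6*z) + 48*z - 64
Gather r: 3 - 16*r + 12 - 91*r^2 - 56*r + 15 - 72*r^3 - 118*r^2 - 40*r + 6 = -72*r^3 - 209*r^2 - 112*r + 36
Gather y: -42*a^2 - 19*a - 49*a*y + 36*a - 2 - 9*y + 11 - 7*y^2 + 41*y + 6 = -42*a^2 + 17*a - 7*y^2 + y*(32 - 49*a) + 15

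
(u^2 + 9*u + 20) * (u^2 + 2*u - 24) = u^4 + 11*u^3 + 14*u^2 - 176*u - 480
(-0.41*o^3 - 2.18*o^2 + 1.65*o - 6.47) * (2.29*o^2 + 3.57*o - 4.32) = -0.9389*o^5 - 6.4559*o^4 - 2.2329*o^3 + 0.491800000000001*o^2 - 30.2259*o + 27.9504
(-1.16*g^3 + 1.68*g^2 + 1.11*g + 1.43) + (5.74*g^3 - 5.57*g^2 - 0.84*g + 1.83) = 4.58*g^3 - 3.89*g^2 + 0.27*g + 3.26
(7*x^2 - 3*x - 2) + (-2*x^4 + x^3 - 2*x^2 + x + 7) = -2*x^4 + x^3 + 5*x^2 - 2*x + 5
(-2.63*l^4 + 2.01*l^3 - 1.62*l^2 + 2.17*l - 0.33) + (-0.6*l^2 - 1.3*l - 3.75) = -2.63*l^4 + 2.01*l^3 - 2.22*l^2 + 0.87*l - 4.08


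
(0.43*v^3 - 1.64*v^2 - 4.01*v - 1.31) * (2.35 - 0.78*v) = -0.3354*v^4 + 2.2897*v^3 - 0.7262*v^2 - 8.4017*v - 3.0785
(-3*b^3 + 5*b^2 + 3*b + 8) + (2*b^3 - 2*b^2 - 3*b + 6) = -b^3 + 3*b^2 + 14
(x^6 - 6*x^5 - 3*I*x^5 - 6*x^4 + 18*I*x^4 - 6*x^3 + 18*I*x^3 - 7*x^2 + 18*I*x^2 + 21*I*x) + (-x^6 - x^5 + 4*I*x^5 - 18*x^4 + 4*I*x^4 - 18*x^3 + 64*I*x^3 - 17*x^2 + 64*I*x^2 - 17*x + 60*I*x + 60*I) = -7*x^5 + I*x^5 - 24*x^4 + 22*I*x^4 - 24*x^3 + 82*I*x^3 - 24*x^2 + 82*I*x^2 - 17*x + 81*I*x + 60*I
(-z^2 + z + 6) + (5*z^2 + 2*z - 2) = 4*z^2 + 3*z + 4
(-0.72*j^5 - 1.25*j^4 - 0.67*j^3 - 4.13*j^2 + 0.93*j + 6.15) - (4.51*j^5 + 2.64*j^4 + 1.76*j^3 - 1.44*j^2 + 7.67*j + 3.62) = -5.23*j^5 - 3.89*j^4 - 2.43*j^3 - 2.69*j^2 - 6.74*j + 2.53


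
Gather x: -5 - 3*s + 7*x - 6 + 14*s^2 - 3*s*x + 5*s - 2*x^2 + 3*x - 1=14*s^2 + 2*s - 2*x^2 + x*(10 - 3*s) - 12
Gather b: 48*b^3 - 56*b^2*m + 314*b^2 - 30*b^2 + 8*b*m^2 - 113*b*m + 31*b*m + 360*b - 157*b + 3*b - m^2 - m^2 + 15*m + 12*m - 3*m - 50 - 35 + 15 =48*b^3 + b^2*(284 - 56*m) + b*(8*m^2 - 82*m + 206) - 2*m^2 + 24*m - 70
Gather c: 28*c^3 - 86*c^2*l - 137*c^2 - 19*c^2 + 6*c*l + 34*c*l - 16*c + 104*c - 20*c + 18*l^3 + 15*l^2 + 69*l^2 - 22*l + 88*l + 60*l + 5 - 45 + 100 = 28*c^3 + c^2*(-86*l - 156) + c*(40*l + 68) + 18*l^3 + 84*l^2 + 126*l + 60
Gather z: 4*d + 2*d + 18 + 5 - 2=6*d + 21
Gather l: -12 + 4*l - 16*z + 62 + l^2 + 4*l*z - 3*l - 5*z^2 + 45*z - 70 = l^2 + l*(4*z + 1) - 5*z^2 + 29*z - 20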